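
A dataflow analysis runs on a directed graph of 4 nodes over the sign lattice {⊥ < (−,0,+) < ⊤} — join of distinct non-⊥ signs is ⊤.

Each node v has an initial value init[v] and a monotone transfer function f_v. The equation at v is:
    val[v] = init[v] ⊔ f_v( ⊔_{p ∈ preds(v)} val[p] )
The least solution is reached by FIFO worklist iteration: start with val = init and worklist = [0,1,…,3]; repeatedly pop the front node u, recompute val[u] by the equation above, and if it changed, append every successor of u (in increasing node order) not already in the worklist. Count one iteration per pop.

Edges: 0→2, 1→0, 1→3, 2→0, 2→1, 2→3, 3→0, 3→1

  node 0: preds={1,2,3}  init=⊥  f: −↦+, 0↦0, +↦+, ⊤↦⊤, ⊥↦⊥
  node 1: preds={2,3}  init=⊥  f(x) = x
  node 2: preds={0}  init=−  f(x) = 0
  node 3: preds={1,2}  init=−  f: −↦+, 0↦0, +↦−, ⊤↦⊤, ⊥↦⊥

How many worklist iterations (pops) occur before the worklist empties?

Trace (9 dequeues):
  [1] u=0 | in − | out + | prev ⊥ | push {}
  [2] u=1 | in − | out − | prev ⊥ | push {0}
  [3] u=2 | in + | out ⊤ | prev − | push {1}
  [4] u=3 | in ⊤ | out ⊤ | prev − | push {}
  [5] u=0 | in ⊤ | out ⊤ | prev + | push {2}
  [6] u=1 | in ⊤ | out ⊤ | prev − | push {0,3}
  [7] u=2 | in ⊤ | out ⊤ | ==
  [8] u=0 | in ⊤ | out ⊤ | ==
  [9] u=3 | in ⊤ | out ⊤ | ==

Converged values:
  [0] ⊤
  [1] ⊤
  [2] ⊤
  [3] ⊤

9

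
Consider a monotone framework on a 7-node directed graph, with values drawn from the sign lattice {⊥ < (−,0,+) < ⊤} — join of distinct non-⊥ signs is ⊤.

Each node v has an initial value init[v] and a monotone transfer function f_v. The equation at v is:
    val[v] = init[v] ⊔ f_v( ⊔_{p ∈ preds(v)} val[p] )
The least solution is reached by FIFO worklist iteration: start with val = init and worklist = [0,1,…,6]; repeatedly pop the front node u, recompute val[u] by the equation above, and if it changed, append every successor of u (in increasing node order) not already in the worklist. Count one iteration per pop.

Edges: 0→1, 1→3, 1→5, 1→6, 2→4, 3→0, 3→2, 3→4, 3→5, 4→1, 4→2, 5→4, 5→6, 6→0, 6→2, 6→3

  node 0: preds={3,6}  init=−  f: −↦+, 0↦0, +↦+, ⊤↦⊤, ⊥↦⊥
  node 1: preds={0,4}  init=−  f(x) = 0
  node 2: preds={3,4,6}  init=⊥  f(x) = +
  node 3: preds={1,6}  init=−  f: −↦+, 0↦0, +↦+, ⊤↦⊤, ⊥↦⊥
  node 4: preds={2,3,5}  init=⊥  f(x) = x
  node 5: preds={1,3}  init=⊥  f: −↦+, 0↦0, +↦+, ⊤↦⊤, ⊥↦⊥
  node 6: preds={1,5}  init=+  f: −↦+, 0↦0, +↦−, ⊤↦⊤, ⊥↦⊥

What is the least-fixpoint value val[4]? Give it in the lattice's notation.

⊤

Iteration log — 12 steps:
  step 1. node 0  ⊔preds=⊤  new=⊤  old=−  +wl: 
  step 2. node 1  ⊔preds=⊤  new=⊤  old=−  +wl: 
  step 3. node 2  ⊔preds=⊤  new=+  old=⊥  +wl: 
  step 4. node 3  ⊔preds=⊤  new=⊤  old=−  +wl: 0,2
  step 5. node 4  ⊔preds=⊤  new=⊤  old=⊥  +wl: 1
  step 6. node 5  ⊔preds=⊤  new=⊤  old=⊥  +wl: 4
  step 7. node 6  ⊔preds=⊤  new=⊤  old=+  +wl: 3
  step 8. node 0  ⊔preds=⊤  new=⊤  stable
  step 9. node 2  ⊔preds=⊤  new=+  stable
  step 10. node 1  ⊔preds=⊤  new=⊤  stable
  step 11. node 4  ⊔preds=⊤  new=⊤  stable
  step 12. node 3  ⊔preds=⊤  new=⊤  stable

Least fixpoint reached:
  node 0: ⊤
  node 1: ⊤
  node 2: +
  node 3: ⊤
  node 4: ⊤
  node 5: ⊤
  node 6: ⊤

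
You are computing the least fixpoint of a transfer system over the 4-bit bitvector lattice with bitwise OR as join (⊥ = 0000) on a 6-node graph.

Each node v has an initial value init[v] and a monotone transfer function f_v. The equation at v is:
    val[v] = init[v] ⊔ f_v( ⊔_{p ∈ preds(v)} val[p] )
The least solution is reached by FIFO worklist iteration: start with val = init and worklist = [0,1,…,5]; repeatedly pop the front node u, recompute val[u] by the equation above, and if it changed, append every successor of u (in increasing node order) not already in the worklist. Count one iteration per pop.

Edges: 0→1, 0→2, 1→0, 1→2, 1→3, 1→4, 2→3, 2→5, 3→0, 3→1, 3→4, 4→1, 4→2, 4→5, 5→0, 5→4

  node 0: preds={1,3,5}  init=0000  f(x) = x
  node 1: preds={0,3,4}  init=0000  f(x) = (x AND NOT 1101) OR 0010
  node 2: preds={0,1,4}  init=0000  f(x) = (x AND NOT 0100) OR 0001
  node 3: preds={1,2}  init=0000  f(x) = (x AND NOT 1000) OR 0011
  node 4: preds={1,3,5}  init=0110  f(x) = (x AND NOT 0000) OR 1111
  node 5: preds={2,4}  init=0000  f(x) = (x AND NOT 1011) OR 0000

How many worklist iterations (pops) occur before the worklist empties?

12

Worklist (12 pops):
  #1 pop 0: in=0000 → 0000 (no change)
  #2 pop 1: in=0110 → 0010 (was 0000); enqueue [0]
  #3 pop 2: in=0110 → 0011 (was 0000); enqueue []
  #4 pop 3: in=0011 → 0011 (was 0000); enqueue [1]
  #5 pop 4: in=0011 → 1111 (was 0110); enqueue [2]
  #6 pop 5: in=1111 → 0100 (was 0000); enqueue [4]
  #7 pop 0: in=0111 → 0111 (was 0000); enqueue []
  #8 pop 1: in=1111 → 0010 (no change)
  #9 pop 2: in=1111 → 1011 (was 0011); enqueue [3,5]
  #10 pop 4: in=0111 → 1111 (no change)
  #11 pop 3: in=1011 → 0011 (no change)
  #12 pop 5: in=1111 → 0100 (no change)

Fixpoint:
  val[0] = 0111
  val[1] = 0010
  val[2] = 1011
  val[3] = 0011
  val[4] = 1111
  val[5] = 0100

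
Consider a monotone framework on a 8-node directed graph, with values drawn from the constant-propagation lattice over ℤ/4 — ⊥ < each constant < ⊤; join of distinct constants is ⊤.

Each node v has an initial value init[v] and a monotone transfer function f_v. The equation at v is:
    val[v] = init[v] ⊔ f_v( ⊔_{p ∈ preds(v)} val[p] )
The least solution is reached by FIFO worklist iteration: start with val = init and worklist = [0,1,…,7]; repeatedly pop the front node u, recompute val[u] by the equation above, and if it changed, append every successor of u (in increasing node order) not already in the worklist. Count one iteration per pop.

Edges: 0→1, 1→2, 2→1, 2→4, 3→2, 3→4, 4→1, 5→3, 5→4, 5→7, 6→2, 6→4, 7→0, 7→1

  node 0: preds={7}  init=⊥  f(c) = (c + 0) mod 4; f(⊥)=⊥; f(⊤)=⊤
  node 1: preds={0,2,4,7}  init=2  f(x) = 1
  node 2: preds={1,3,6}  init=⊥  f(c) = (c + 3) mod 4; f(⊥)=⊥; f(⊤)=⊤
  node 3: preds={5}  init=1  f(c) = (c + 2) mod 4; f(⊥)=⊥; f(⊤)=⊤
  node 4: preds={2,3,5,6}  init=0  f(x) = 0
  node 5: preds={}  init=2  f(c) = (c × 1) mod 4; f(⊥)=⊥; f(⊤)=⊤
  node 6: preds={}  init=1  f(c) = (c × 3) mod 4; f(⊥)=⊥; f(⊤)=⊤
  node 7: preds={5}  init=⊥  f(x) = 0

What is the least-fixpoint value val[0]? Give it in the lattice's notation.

Worklist (12 pops):
  #1 pop 0: in=⊥ → ⊥ (no change)
  #2 pop 1: in=0 → ⊤ (was 2); enqueue []
  #3 pop 2: in=⊤ → ⊤ (was ⊥); enqueue [1]
  #4 pop 3: in=2 → ⊤ (was 1); enqueue [2]
  #5 pop 4: in=⊤ → 0 (no change)
  #6 pop 5: in=⊥ → 2 (no change)
  #7 pop 6: in=⊥ → 1 (no change)
  #8 pop 7: in=2 → 0 (was ⊥); enqueue [0]
  #9 pop 1: in=⊤ → ⊤ (no change)
  #10 pop 2: in=⊤ → ⊤ (no change)
  #11 pop 0: in=0 → 0 (was ⊥); enqueue [1]
  #12 pop 1: in=⊤ → ⊤ (no change)

Fixpoint:
  val[0] = 0
  val[1] = ⊤
  val[2] = ⊤
  val[3] = ⊤
  val[4] = 0
  val[5] = 2
  val[6] = 1
  val[7] = 0

0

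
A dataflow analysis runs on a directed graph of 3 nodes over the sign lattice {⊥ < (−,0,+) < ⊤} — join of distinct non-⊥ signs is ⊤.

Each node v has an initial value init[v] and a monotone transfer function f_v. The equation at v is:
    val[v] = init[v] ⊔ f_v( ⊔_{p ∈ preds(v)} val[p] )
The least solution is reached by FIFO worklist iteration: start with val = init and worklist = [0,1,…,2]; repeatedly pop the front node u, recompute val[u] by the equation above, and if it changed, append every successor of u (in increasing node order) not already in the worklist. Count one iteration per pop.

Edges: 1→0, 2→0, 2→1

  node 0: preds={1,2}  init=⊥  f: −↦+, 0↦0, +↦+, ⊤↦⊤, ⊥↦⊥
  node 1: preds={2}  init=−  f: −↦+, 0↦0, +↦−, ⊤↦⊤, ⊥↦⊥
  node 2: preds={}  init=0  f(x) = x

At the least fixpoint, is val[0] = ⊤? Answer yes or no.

yes

Worklist (4 pops):
  #1 pop 0: in=⊤ → ⊤ (was ⊥); enqueue []
  #2 pop 1: in=0 → ⊤ (was −); enqueue [0]
  #3 pop 2: in=⊥ → 0 (no change)
  #4 pop 0: in=⊤ → ⊤ (no change)

Fixpoint:
  val[0] = ⊤
  val[1] = ⊤
  val[2] = 0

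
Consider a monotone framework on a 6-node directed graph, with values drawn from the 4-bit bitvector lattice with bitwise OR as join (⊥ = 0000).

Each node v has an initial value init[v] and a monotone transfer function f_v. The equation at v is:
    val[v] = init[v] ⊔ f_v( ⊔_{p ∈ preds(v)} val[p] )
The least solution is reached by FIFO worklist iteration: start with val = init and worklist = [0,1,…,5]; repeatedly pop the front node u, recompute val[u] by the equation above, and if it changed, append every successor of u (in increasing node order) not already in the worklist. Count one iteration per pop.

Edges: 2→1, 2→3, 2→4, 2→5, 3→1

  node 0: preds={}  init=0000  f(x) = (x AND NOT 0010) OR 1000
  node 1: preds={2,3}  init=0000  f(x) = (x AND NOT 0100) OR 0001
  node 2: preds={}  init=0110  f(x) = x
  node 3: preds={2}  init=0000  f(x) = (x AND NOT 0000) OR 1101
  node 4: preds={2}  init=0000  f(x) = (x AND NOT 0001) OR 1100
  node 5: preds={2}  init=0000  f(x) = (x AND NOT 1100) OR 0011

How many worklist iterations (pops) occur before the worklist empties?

7

Worklist (7 pops):
  #1 pop 0: in=0000 → 1000 (was 0000); enqueue []
  #2 pop 1: in=0110 → 0011 (was 0000); enqueue []
  #3 pop 2: in=0000 → 0110 (no change)
  #4 pop 3: in=0110 → 1111 (was 0000); enqueue [1]
  #5 pop 4: in=0110 → 1110 (was 0000); enqueue []
  #6 pop 5: in=0110 → 0011 (was 0000); enqueue []
  #7 pop 1: in=1111 → 1011 (was 0011); enqueue []

Fixpoint:
  val[0] = 1000
  val[1] = 1011
  val[2] = 0110
  val[3] = 1111
  val[4] = 1110
  val[5] = 0011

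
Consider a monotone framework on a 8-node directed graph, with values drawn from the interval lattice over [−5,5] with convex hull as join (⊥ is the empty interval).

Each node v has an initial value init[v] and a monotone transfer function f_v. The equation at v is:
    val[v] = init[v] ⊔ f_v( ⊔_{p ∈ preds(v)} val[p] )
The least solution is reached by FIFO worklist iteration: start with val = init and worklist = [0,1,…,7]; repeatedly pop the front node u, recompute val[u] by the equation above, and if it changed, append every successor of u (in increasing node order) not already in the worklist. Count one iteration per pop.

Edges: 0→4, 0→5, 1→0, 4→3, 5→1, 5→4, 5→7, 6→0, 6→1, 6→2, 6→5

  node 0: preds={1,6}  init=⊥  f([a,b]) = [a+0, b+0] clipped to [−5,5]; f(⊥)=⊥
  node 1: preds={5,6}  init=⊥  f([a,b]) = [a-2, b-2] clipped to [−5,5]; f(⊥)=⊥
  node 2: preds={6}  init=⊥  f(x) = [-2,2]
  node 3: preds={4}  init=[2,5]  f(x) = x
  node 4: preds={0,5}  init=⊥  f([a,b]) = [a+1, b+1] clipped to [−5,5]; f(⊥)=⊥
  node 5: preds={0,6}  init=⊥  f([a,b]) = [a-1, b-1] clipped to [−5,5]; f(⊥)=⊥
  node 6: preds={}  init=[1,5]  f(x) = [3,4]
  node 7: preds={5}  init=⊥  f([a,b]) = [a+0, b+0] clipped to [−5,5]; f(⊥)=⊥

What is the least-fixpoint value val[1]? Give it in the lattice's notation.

[-5,3]

Worklist (32 pops):
  #1 pop 0: in=[1,5] → [1,5] (was ⊥); enqueue []
  #2 pop 1: in=[1,5] → [-1,3] (was ⊥); enqueue [0]
  #3 pop 2: in=[1,5] → [-2,2] (was ⊥); enqueue []
  #4 pop 3: in=⊥ → [2,5] (no change)
  #5 pop 4: in=[1,5] → [2,5] (was ⊥); enqueue [3]
  #6 pop 5: in=[1,5] → [0,4] (was ⊥); enqueue [1,4]
  #7 pop 6: in=⊥ → [1,5] (no change)
  #8 pop 7: in=[0,4] → [0,4] (was ⊥); enqueue []
  #9 pop 0: in=[-1,5] → [-1,5] (was [1,5]); enqueue [5]
  #10 pop 3: in=[2,5] → [2,5] (no change)
  #11 pop 1: in=[0,5] → [-2,3] (was [-1,3]); enqueue [0]
  #12 pop 4: in=[-1,5] → [0,5] (was [2,5]); enqueue [3]
  #13 pop 5: in=[-1,5] → [-2,4] (was [0,4]); enqueue [1,4,7]
  #14 pop 0: in=[-2,5] → [-2,5] (was [-1,5]); enqueue [5]
  #15 pop 3: in=[0,5] → [0,5] (was [2,5]); enqueue []
  #16 pop 1: in=[-2,5] → [-4,3] (was [-2,3]); enqueue [0]
  #17 pop 4: in=[-2,5] → [-1,5] (was [0,5]); enqueue [3]
  #18 pop 7: in=[-2,4] → [-2,4] (was [0,4]); enqueue []
  #19 pop 5: in=[-2,5] → [-3,4] (was [-2,4]); enqueue [1,4,7]
  #20 pop 0: in=[-4,5] → [-4,5] (was [-2,5]); enqueue [5]
  #21 pop 3: in=[-1,5] → [-1,5] (was [0,5]); enqueue []
  #22 pop 1: in=[-3,5] → [-5,3] (was [-4,3]); enqueue [0]
  #23 pop 4: in=[-4,5] → [-3,5] (was [-1,5]); enqueue [3]
  #24 pop 7: in=[-3,4] → [-3,4] (was [-2,4]); enqueue []
  #25 pop 5: in=[-4,5] → [-5,4] (was [-3,4]); enqueue [1,4,7]
  #26 pop 0: in=[-5,5] → [-5,5] (was [-4,5]); enqueue [5]
  #27 pop 3: in=[-3,5] → [-3,5] (was [-1,5]); enqueue []
  #28 pop 1: in=[-5,5] → [-5,3] (no change)
  #29 pop 4: in=[-5,5] → [-4,5] (was [-3,5]); enqueue [3]
  #30 pop 7: in=[-5,4] → [-5,4] (was [-3,4]); enqueue []
  #31 pop 5: in=[-5,5] → [-5,4] (no change)
  #32 pop 3: in=[-4,5] → [-4,5] (was [-3,5]); enqueue []

Fixpoint:
  val[0] = [-5,5]
  val[1] = [-5,3]
  val[2] = [-2,2]
  val[3] = [-4,5]
  val[4] = [-4,5]
  val[5] = [-5,4]
  val[6] = [1,5]
  val[7] = [-5,4]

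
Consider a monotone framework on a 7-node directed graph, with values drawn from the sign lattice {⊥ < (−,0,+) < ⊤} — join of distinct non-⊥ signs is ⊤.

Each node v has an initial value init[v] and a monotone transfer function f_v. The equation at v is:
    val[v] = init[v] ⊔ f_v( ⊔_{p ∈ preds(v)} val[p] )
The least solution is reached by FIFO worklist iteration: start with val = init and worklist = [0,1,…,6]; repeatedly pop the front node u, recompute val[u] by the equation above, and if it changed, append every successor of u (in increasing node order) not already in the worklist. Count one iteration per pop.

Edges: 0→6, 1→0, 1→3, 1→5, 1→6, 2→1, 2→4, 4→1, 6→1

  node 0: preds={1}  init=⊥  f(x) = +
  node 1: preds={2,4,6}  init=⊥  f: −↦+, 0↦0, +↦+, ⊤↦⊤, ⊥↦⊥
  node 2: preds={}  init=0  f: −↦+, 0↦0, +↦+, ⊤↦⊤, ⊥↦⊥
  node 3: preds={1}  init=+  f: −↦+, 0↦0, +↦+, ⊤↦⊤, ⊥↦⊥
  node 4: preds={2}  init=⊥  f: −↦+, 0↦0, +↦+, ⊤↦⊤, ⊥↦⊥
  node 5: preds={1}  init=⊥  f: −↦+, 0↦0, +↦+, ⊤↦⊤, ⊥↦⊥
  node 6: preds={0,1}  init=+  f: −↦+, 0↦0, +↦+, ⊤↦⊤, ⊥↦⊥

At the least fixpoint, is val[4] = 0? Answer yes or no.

Trace (9 dequeues):
  [1] u=0 | in ⊥ | out + | prev ⊥ | push {}
  [2] u=1 | in ⊤ | out ⊤ | prev ⊥ | push {0}
  [3] u=2 | in ⊥ | out 0 | ==
  [4] u=3 | in ⊤ | out ⊤ | prev + | push {}
  [5] u=4 | in 0 | out 0 | prev ⊥ | push {1}
  [6] u=5 | in ⊤ | out ⊤ | prev ⊥ | push {}
  [7] u=6 | in ⊤ | out ⊤ | prev + | push {}
  [8] u=0 | in ⊤ | out + | ==
  [9] u=1 | in ⊤ | out ⊤ | ==

Converged values:
  [0] +
  [1] ⊤
  [2] 0
  [3] ⊤
  [4] 0
  [5] ⊤
  [6] ⊤

yes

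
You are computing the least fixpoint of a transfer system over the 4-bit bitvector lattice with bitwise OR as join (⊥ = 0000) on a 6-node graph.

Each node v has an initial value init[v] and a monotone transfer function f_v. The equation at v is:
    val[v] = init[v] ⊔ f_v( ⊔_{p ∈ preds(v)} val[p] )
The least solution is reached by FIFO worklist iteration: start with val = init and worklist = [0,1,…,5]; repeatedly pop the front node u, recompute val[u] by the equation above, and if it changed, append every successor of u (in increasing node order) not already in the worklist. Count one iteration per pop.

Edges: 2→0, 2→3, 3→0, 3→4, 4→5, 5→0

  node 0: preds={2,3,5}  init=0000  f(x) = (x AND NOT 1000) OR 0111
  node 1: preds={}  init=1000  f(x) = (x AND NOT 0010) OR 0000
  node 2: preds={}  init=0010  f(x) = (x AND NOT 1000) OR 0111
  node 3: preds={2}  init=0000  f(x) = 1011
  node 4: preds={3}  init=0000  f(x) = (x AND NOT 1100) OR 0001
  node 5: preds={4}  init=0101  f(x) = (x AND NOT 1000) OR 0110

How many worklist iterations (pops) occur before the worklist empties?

Iteration log — 7 steps:
  step 1. node 0  ⊔preds=0111  new=0111  old=0000  +wl: 
  step 2. node 1  ⊔preds=0000  new=1000  stable
  step 3. node 2  ⊔preds=0000  new=0111  old=0010  +wl: 0
  step 4. node 3  ⊔preds=0111  new=1011  old=0000  +wl: 
  step 5. node 4  ⊔preds=1011  new=0011  old=0000  +wl: 
  step 6. node 5  ⊔preds=0011  new=0111  old=0101  +wl: 
  step 7. node 0  ⊔preds=1111  new=0111  stable

Least fixpoint reached:
  node 0: 0111
  node 1: 1000
  node 2: 0111
  node 3: 1011
  node 4: 0011
  node 5: 0111

7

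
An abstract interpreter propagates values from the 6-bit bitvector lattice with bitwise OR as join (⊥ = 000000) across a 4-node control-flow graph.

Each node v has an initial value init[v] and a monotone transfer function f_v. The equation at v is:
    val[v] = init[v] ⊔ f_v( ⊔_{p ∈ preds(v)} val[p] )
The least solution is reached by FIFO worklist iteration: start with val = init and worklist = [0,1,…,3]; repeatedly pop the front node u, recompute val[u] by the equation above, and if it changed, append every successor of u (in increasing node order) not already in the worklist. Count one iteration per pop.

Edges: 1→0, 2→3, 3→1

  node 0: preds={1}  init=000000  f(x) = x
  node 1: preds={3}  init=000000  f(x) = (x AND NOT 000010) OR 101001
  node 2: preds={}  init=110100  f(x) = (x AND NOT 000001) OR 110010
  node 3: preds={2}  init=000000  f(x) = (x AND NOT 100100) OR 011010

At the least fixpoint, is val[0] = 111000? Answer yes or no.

Trace (7 dequeues):
  [1] u=0 | in 000000 | out 000000 | ==
  [2] u=1 | in 000000 | out 101001 | prev 000000 | push {0}
  [3] u=2 | in 000000 | out 110110 | prev 110100 | push {}
  [4] u=3 | in 110110 | out 011010 | prev 000000 | push {1}
  [5] u=0 | in 101001 | out 101001 | prev 000000 | push {}
  [6] u=1 | in 011010 | out 111001 | prev 101001 | push {0}
  [7] u=0 | in 111001 | out 111001 | prev 101001 | push {}

Converged values:
  [0] 111001
  [1] 111001
  [2] 110110
  [3] 011010

no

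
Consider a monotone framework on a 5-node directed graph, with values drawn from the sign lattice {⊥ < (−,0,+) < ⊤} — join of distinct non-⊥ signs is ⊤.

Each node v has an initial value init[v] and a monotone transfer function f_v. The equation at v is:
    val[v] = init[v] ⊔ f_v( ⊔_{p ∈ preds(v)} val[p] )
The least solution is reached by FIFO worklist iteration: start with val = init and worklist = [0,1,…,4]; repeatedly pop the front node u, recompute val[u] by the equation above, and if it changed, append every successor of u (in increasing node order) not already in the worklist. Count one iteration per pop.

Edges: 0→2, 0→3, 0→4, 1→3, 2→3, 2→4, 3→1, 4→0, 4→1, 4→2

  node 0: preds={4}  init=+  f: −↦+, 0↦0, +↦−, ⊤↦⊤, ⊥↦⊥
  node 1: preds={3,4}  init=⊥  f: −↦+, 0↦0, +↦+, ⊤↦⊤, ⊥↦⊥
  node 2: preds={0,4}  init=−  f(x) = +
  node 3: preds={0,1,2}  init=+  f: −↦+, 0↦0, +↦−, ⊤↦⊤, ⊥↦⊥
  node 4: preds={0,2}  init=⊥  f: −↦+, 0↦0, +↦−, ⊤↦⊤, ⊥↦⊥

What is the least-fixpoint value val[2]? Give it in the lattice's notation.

⊤

Iteration log — 10 steps:
  step 1. node 0  ⊔preds=⊥  new=+  stable
  step 2. node 1  ⊔preds=+  new=+  old=⊥  +wl: 
  step 3. node 2  ⊔preds=+  new=⊤  old=−  +wl: 
  step 4. node 3  ⊔preds=⊤  new=⊤  old=+  +wl: 1
  step 5. node 4  ⊔preds=⊤  new=⊤  old=⊥  +wl: 0,2
  step 6. node 1  ⊔preds=⊤  new=⊤  old=+  +wl: 3
  step 7. node 0  ⊔preds=⊤  new=⊤  old=+  +wl: 4
  step 8. node 2  ⊔preds=⊤  new=⊤  stable
  step 9. node 3  ⊔preds=⊤  new=⊤  stable
  step 10. node 4  ⊔preds=⊤  new=⊤  stable

Least fixpoint reached:
  node 0: ⊤
  node 1: ⊤
  node 2: ⊤
  node 3: ⊤
  node 4: ⊤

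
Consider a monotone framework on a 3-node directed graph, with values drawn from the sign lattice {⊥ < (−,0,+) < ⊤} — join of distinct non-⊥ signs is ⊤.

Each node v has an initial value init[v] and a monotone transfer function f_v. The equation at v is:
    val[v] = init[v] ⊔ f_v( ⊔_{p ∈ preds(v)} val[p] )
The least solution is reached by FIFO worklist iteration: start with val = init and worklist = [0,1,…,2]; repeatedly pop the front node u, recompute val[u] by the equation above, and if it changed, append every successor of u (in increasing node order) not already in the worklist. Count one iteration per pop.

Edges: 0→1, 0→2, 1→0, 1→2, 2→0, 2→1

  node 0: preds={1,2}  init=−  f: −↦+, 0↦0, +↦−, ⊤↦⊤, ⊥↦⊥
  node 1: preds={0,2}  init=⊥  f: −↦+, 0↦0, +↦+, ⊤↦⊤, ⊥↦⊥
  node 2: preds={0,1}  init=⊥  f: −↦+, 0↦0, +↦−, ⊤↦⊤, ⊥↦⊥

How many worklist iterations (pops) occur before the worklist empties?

Worklist (7 pops):
  #1 pop 0: in=⊥ → − (no change)
  #2 pop 1: in=− → + (was ⊥); enqueue [0]
  #3 pop 2: in=⊤ → ⊤ (was ⊥); enqueue [1]
  #4 pop 0: in=⊤ → ⊤ (was −); enqueue [2]
  #5 pop 1: in=⊤ → ⊤ (was +); enqueue [0]
  #6 pop 2: in=⊤ → ⊤ (no change)
  #7 pop 0: in=⊤ → ⊤ (no change)

Fixpoint:
  val[0] = ⊤
  val[1] = ⊤
  val[2] = ⊤

7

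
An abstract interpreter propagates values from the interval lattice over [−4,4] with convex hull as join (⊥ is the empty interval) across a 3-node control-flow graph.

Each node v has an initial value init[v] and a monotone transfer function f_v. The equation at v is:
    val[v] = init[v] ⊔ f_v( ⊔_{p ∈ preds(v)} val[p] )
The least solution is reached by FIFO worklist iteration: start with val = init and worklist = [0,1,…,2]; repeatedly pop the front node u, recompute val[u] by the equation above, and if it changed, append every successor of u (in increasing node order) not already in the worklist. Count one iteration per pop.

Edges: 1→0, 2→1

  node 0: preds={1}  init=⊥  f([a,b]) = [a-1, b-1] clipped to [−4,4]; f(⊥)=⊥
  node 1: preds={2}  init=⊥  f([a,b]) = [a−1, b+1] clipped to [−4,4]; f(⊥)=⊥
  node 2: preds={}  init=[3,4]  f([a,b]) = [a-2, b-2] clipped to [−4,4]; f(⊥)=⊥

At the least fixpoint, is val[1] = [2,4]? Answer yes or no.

Iteration log — 4 steps:
  step 1. node 0  ⊔preds=⊥  new=⊥  stable
  step 2. node 1  ⊔preds=[3,4]  new=[2,4]  old=⊥  +wl: 0
  step 3. node 2  ⊔preds=⊥  new=[3,4]  stable
  step 4. node 0  ⊔preds=[2,4]  new=[1,3]  old=⊥  +wl: 

Least fixpoint reached:
  node 0: [1,3]
  node 1: [2,4]
  node 2: [3,4]

yes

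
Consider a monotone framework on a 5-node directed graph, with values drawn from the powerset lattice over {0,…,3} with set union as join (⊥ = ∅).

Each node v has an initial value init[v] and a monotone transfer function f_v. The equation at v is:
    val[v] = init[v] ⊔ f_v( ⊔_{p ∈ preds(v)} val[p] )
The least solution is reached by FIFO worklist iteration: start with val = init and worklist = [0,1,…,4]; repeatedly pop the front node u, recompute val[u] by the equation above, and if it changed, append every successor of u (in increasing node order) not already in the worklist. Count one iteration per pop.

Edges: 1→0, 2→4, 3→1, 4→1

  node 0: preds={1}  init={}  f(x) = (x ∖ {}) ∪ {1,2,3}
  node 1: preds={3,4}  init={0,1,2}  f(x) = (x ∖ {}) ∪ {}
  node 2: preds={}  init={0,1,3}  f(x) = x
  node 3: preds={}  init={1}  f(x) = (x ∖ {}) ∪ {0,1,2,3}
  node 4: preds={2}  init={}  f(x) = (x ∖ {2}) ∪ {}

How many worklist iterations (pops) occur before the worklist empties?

7

Iteration log — 7 steps:
  step 1. node 0  ⊔preds={0,1,2}  new={0,1,2,3}  old={}  +wl: 
  step 2. node 1  ⊔preds={1}  new={0,1,2}  stable
  step 3. node 2  ⊔preds={}  new={0,1,3}  stable
  step 4. node 3  ⊔preds={}  new={0,1,2,3}  old={1}  +wl: 1
  step 5. node 4  ⊔preds={0,1,3}  new={0,1,3}  old={}  +wl: 
  step 6. node 1  ⊔preds={0,1,2,3}  new={0,1,2,3}  old={0,1,2}  +wl: 0
  step 7. node 0  ⊔preds={0,1,2,3}  new={0,1,2,3}  stable

Least fixpoint reached:
  node 0: {0,1,2,3}
  node 1: {0,1,2,3}
  node 2: {0,1,3}
  node 3: {0,1,2,3}
  node 4: {0,1,3}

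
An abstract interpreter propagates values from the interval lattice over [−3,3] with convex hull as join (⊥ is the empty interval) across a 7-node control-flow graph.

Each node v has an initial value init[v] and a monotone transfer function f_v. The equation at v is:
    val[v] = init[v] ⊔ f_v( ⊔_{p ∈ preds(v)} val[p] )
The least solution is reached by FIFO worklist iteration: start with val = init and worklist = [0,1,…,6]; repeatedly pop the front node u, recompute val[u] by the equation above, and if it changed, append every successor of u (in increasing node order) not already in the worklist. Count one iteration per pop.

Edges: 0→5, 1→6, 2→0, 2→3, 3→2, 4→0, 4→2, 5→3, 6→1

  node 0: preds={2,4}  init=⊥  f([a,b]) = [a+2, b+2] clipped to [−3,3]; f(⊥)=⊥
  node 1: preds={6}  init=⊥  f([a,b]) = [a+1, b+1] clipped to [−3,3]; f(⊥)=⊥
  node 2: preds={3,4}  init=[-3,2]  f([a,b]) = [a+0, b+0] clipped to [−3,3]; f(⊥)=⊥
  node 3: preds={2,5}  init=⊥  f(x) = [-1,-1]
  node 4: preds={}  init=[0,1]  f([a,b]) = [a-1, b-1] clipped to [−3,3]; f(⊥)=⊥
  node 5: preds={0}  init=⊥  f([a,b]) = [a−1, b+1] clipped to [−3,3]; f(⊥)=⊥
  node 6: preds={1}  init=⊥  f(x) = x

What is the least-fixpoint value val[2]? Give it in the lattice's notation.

[-3,2]

Worklist (9 pops):
  #1 pop 0: in=[-3,2] → [-1,3] (was ⊥); enqueue []
  #2 pop 1: in=⊥ → ⊥ (no change)
  #3 pop 2: in=[0,1] → [-3,2] (no change)
  #4 pop 3: in=[-3,2] → [-1,-1] (was ⊥); enqueue [2]
  #5 pop 4: in=⊥ → [0,1] (no change)
  #6 pop 5: in=[-1,3] → [-2,3] (was ⊥); enqueue [3]
  #7 pop 6: in=⊥ → ⊥ (no change)
  #8 pop 2: in=[-1,1] → [-3,2] (no change)
  #9 pop 3: in=[-3,3] → [-1,-1] (no change)

Fixpoint:
  val[0] = [-1,3]
  val[1] = ⊥
  val[2] = [-3,2]
  val[3] = [-1,-1]
  val[4] = [0,1]
  val[5] = [-2,3]
  val[6] = ⊥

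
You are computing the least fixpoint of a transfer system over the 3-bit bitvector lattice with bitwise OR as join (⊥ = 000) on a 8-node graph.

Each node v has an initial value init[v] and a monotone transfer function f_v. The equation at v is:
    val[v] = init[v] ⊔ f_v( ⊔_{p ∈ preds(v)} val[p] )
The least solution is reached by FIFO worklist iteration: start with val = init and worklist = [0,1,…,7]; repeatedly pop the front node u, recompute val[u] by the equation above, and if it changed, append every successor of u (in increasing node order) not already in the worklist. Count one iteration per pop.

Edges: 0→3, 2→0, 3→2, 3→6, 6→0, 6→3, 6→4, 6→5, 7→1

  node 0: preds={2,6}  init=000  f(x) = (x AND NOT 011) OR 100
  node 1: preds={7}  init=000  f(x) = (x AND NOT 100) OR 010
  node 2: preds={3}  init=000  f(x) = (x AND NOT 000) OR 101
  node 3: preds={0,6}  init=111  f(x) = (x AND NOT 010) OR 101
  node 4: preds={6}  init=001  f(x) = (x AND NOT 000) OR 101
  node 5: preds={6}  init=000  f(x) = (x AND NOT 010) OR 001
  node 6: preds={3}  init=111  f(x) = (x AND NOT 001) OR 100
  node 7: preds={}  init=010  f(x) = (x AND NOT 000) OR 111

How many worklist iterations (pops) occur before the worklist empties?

Worklist (10 pops):
  #1 pop 0: in=111 → 100 (was 000); enqueue []
  #2 pop 1: in=010 → 010 (was 000); enqueue []
  #3 pop 2: in=111 → 111 (was 000); enqueue [0]
  #4 pop 3: in=111 → 111 (no change)
  #5 pop 4: in=111 → 111 (was 001); enqueue []
  #6 pop 5: in=111 → 101 (was 000); enqueue []
  #7 pop 6: in=111 → 111 (no change)
  #8 pop 7: in=000 → 111 (was 010); enqueue [1]
  #9 pop 0: in=111 → 100 (no change)
  #10 pop 1: in=111 → 011 (was 010); enqueue []

Fixpoint:
  val[0] = 100
  val[1] = 011
  val[2] = 111
  val[3] = 111
  val[4] = 111
  val[5] = 101
  val[6] = 111
  val[7] = 111

10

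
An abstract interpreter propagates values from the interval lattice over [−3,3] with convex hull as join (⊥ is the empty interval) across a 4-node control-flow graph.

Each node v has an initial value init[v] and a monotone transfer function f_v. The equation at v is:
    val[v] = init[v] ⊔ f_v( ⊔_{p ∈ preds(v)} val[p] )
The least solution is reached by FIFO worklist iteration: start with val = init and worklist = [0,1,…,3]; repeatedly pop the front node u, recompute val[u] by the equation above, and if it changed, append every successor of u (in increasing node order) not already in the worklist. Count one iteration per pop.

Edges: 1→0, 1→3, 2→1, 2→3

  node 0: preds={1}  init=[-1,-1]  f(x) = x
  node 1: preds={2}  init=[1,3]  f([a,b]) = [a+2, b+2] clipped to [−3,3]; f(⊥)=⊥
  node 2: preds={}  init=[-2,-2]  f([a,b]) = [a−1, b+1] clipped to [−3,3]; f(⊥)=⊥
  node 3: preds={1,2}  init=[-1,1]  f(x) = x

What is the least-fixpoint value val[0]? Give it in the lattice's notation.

[-1,3]

Worklist (5 pops):
  #1 pop 0: in=[1,3] → [-1,3] (was [-1,-1]); enqueue []
  #2 pop 1: in=[-2,-2] → [0,3] (was [1,3]); enqueue [0]
  #3 pop 2: in=⊥ → [-2,-2] (no change)
  #4 pop 3: in=[-2,3] → [-2,3] (was [-1,1]); enqueue []
  #5 pop 0: in=[0,3] → [-1,3] (no change)

Fixpoint:
  val[0] = [-1,3]
  val[1] = [0,3]
  val[2] = [-2,-2]
  val[3] = [-2,3]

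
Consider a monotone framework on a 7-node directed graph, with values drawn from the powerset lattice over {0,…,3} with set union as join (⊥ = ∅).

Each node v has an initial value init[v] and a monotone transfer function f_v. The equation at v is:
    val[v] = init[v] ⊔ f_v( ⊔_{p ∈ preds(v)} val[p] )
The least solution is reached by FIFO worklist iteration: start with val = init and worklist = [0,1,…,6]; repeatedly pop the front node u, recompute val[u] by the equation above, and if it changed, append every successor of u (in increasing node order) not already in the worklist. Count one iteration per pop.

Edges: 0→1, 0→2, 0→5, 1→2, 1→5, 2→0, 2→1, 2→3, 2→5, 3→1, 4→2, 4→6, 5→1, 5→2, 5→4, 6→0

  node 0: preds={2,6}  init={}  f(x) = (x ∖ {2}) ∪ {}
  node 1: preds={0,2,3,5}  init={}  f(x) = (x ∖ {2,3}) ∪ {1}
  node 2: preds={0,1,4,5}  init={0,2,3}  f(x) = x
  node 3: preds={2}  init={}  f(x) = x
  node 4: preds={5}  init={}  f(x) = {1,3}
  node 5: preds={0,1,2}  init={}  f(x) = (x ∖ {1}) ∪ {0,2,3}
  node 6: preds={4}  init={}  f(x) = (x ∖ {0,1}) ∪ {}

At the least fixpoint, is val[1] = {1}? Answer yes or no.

Iteration log — 12 steps:
  step 1. node 0  ⊔preds={0,2,3}  new={0,3}  old={}  +wl: 
  step 2. node 1  ⊔preds={0,2,3}  new={0,1}  old={}  +wl: 
  step 3. node 2  ⊔preds={0,1,3}  new={0,1,2,3}  old={0,2,3}  +wl: 0,1
  step 4. node 3  ⊔preds={0,1,2,3}  new={0,1,2,3}  old={}  +wl: 
  step 5. node 4  ⊔preds={}  new={1,3}  old={}  +wl: 2
  step 6. node 5  ⊔preds={0,1,2,3}  new={0,2,3}  old={}  +wl: 4
  step 7. node 6  ⊔preds={1,3}  new={3}  old={}  +wl: 
  step 8. node 0  ⊔preds={0,1,2,3}  new={0,1,3}  old={0,3}  +wl: 5
  step 9. node 1  ⊔preds={0,1,2,3}  new={0,1}  stable
  step 10. node 2  ⊔preds={0,1,2,3}  new={0,1,2,3}  stable
  step 11. node 4  ⊔preds={0,2,3}  new={1,3}  stable
  step 12. node 5  ⊔preds={0,1,2,3}  new={0,2,3}  stable

Least fixpoint reached:
  node 0: {0,1,3}
  node 1: {0,1}
  node 2: {0,1,2,3}
  node 3: {0,1,2,3}
  node 4: {1,3}
  node 5: {0,2,3}
  node 6: {3}

no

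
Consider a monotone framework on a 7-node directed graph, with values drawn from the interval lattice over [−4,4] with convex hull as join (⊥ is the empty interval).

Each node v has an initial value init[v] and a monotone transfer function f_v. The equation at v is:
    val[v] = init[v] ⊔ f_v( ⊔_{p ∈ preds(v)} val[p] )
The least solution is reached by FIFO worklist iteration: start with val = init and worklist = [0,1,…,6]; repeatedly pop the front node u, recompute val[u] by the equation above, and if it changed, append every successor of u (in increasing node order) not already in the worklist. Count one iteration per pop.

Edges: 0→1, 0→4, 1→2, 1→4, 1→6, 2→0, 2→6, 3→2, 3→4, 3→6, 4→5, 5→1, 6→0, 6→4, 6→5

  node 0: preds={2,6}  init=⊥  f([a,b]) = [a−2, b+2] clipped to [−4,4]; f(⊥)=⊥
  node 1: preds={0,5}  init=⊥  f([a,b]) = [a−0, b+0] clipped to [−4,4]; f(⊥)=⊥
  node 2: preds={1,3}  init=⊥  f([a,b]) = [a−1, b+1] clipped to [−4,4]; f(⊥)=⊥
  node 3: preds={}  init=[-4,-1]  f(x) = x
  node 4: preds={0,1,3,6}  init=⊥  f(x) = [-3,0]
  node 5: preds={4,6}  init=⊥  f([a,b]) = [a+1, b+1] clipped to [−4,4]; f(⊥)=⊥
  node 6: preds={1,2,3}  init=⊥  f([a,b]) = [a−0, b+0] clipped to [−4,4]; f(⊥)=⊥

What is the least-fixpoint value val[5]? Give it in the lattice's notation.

[-3,4]

Worklist (24 pops):
  #1 pop 0: in=⊥ → ⊥ (no change)
  #2 pop 1: in=⊥ → ⊥ (no change)
  #3 pop 2: in=[-4,-1] → [-4,0] (was ⊥); enqueue [0]
  #4 pop 3: in=⊥ → [-4,-1] (no change)
  #5 pop 4: in=[-4,-1] → [-3,0] (was ⊥); enqueue []
  #6 pop 5: in=[-3,0] → [-2,1] (was ⊥); enqueue [1]
  #7 pop 6: in=[-4,0] → [-4,0] (was ⊥); enqueue [4,5]
  #8 pop 0: in=[-4,0] → [-4,2] (was ⊥); enqueue []
  #9 pop 1: in=[-4,2] → [-4,2] (was ⊥); enqueue [2,6]
  #10 pop 4: in=[-4,2] → [-3,0] (no change)
  #11 pop 5: in=[-4,0] → [-3,1] (was [-2,1]); enqueue [1]
  #12 pop 2: in=[-4,2] → [-4,3] (was [-4,0]); enqueue [0]
  #13 pop 6: in=[-4,3] → [-4,3] (was [-4,0]); enqueue [4,5]
  #14 pop 1: in=[-4,2] → [-4,2] (no change)
  #15 pop 0: in=[-4,3] → [-4,4] (was [-4,2]); enqueue [1]
  #16 pop 4: in=[-4,4] → [-3,0] (no change)
  #17 pop 5: in=[-4,3] → [-3,4] (was [-3,1]); enqueue []
  #18 pop 1: in=[-4,4] → [-4,4] (was [-4,2]); enqueue [2,4,6]
  #19 pop 2: in=[-4,4] → [-4,4] (was [-4,3]); enqueue [0]
  #20 pop 4: in=[-4,4] → [-3,0] (no change)
  #21 pop 6: in=[-4,4] → [-4,4] (was [-4,3]); enqueue [4,5]
  #22 pop 0: in=[-4,4] → [-4,4] (no change)
  #23 pop 4: in=[-4,4] → [-3,0] (no change)
  #24 pop 5: in=[-4,4] → [-3,4] (no change)

Fixpoint:
  val[0] = [-4,4]
  val[1] = [-4,4]
  val[2] = [-4,4]
  val[3] = [-4,-1]
  val[4] = [-3,0]
  val[5] = [-3,4]
  val[6] = [-4,4]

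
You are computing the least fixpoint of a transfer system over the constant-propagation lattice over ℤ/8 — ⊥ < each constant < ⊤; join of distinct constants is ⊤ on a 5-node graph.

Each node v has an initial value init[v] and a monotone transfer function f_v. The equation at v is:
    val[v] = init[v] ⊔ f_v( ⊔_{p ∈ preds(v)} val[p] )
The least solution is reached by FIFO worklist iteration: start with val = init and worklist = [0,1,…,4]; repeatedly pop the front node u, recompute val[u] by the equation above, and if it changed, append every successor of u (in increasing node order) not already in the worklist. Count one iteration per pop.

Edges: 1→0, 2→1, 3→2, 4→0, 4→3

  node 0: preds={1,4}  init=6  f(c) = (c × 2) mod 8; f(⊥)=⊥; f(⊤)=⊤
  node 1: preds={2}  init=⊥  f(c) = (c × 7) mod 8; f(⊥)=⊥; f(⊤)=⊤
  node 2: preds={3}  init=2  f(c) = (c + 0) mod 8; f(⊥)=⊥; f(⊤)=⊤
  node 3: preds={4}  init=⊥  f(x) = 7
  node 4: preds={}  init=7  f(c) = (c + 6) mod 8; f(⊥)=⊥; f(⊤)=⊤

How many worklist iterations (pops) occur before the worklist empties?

Iteration log — 9 steps:
  step 1. node 0  ⊔preds=7  new=6  stable
  step 2. node 1  ⊔preds=2  new=6  old=⊥  +wl: 0
  step 3. node 2  ⊔preds=⊥  new=2  stable
  step 4. node 3  ⊔preds=7  new=7  old=⊥  +wl: 2
  step 5. node 4  ⊔preds=⊥  new=7  stable
  step 6. node 0  ⊔preds=⊤  new=⊤  old=6  +wl: 
  step 7. node 2  ⊔preds=7  new=⊤  old=2  +wl: 1
  step 8. node 1  ⊔preds=⊤  new=⊤  old=6  +wl: 0
  step 9. node 0  ⊔preds=⊤  new=⊤  stable

Least fixpoint reached:
  node 0: ⊤
  node 1: ⊤
  node 2: ⊤
  node 3: 7
  node 4: 7

9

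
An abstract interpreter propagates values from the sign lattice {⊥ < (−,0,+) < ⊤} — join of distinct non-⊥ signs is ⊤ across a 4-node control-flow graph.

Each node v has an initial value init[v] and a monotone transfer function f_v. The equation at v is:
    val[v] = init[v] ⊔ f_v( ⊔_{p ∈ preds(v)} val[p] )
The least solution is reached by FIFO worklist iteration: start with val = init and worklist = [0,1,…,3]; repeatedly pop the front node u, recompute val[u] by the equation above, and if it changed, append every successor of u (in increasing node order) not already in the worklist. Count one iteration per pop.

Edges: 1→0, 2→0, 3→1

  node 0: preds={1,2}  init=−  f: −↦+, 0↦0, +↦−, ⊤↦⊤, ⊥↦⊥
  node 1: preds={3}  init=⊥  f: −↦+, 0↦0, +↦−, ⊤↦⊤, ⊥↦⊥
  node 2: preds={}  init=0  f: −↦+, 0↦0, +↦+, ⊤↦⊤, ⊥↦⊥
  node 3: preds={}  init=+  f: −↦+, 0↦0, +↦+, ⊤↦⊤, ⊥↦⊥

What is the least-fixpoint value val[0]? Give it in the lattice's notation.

Worklist (5 pops):
  #1 pop 0: in=0 → ⊤ (was −); enqueue []
  #2 pop 1: in=+ → − (was ⊥); enqueue [0]
  #3 pop 2: in=⊥ → 0 (no change)
  #4 pop 3: in=⊥ → + (no change)
  #5 pop 0: in=⊤ → ⊤ (no change)

Fixpoint:
  val[0] = ⊤
  val[1] = −
  val[2] = 0
  val[3] = +

⊤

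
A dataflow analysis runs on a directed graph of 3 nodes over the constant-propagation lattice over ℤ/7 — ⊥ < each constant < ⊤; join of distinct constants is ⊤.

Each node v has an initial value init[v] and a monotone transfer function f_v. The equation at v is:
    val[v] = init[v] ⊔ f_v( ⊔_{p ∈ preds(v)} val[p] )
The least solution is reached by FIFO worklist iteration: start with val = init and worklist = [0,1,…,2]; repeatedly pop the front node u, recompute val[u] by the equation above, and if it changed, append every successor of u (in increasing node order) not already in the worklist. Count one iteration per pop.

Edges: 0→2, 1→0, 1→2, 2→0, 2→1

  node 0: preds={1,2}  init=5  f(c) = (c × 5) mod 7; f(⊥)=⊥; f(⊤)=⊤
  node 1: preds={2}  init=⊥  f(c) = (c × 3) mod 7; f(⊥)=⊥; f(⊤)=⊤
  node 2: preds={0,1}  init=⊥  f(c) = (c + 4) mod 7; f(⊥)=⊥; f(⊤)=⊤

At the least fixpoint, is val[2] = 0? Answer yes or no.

no

Worklist (10 pops):
  #1 pop 0: in=⊥ → 5 (no change)
  #2 pop 1: in=⊥ → ⊥ (no change)
  #3 pop 2: in=5 → 2 (was ⊥); enqueue [0,1]
  #4 pop 0: in=2 → ⊤ (was 5); enqueue [2]
  #5 pop 1: in=2 → 6 (was ⊥); enqueue [0]
  #6 pop 2: in=⊤ → ⊤ (was 2); enqueue [1]
  #7 pop 0: in=⊤ → ⊤ (no change)
  #8 pop 1: in=⊤ → ⊤ (was 6); enqueue [0,2]
  #9 pop 0: in=⊤ → ⊤ (no change)
  #10 pop 2: in=⊤ → ⊤ (no change)

Fixpoint:
  val[0] = ⊤
  val[1] = ⊤
  val[2] = ⊤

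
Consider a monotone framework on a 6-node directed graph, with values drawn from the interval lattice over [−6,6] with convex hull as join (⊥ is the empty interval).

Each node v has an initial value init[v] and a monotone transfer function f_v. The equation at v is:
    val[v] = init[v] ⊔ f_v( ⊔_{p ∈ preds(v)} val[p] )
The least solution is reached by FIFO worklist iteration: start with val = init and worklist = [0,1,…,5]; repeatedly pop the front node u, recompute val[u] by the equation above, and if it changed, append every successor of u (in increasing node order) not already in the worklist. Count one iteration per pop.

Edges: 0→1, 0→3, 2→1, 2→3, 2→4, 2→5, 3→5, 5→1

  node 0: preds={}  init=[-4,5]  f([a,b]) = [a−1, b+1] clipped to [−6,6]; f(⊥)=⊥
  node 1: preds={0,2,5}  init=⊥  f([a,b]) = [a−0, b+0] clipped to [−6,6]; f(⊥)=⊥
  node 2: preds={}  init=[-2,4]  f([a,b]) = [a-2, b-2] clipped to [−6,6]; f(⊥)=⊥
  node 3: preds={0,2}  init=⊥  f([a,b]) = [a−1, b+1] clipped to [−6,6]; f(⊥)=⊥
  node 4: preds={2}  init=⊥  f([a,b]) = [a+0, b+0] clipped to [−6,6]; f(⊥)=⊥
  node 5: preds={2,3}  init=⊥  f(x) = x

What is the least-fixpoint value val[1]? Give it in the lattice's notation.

Trace (7 dequeues):
  [1] u=0 | in ⊥ | out [-4,5] | ==
  [2] u=1 | in [-4,5] | out [-4,5] | prev ⊥ | push {}
  [3] u=2 | in ⊥ | out [-2,4] | ==
  [4] u=3 | in [-4,5] | out [-5,6] | prev ⊥ | push {}
  [5] u=4 | in [-2,4] | out [-2,4] | prev ⊥ | push {}
  [6] u=5 | in [-5,6] | out [-5,6] | prev ⊥ | push {1}
  [7] u=1 | in [-5,6] | out [-5,6] | prev [-4,5] | push {}

Converged values:
  [0] [-4,5]
  [1] [-5,6]
  [2] [-2,4]
  [3] [-5,6]
  [4] [-2,4]
  [5] [-5,6]

[-5,6]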